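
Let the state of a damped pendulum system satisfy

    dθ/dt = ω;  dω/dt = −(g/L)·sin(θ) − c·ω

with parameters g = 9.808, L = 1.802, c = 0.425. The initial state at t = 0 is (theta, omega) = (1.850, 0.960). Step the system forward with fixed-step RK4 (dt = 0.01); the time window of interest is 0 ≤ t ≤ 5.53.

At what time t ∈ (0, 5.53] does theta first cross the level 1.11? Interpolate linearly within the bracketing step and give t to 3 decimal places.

t=0.000: state=(1.850, 0.960)
step 1 (dt=0.01): k1=(0.960, -5.640), k2=(0.932, -5.621), k3=(0.932, -5.621), k4=(0.904, -5.602); state += dt/6·(k1+2k2+2k3+k4)
t=0.010: state=(1.859, 0.904)
t=0.020: state=(1.868, 0.848)
t=0.030: state=(1.876, 0.792)
continuing one RK4 step at a time; state shown every 20 steps (Δt=0.2):
t=0.200: state=(1.934, -0.102)
t=0.400: state=(1.814, -1.084)
t=0.600: state=(1.502, -2.030)
t=0.760: state=(1.122, -2.707)
next step: t=0.770: state=(1.094, -2.744) — theta has crossed 1.11
linear interpolation between t=0.760 (1.12169) and t=0.770 (1.09443) → t≈0.764

t = 0.764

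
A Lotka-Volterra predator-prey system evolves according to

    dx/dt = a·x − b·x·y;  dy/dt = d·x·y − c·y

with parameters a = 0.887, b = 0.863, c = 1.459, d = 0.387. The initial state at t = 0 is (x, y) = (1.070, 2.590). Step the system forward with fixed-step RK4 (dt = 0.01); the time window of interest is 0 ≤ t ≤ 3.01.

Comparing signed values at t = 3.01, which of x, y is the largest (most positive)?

largest component: x

t=0.000: state=(1.070, 2.590)
step 1 (dt=0.01): k1=(-1.443, -2.706), k2=(-1.420, -2.699), k3=(-1.421, -2.699), k4=(-1.399, -2.692); state += dt/6·(k1+2k2+2k3+k4)
t=0.010: state=(1.056, 2.563)
t=0.020: state=(1.042, 2.536)
t=0.030: state=(1.029, 2.509)
continuing one RK4 step at a time; state shown every 10 steps (Δt=0.1):
t=0.100: state=(0.946, 2.327)
t=0.200: state=(0.855, 2.082)
t=0.300: state=(0.788, 1.858)
t=0.400: state=(0.740, 1.654)
t=0.500: state=(0.707, 1.470)
t=0.600: state=(0.685, 1.305)
t=0.700: state=(0.674, 1.158)
t=0.800: state=(0.670, 1.027)
t=0.900: state=(0.673, 0.911)
t=1.000: state=(0.683, 0.808)
t=1.100: state=(0.699, 0.717)
t=1.200: state=(0.721, 0.637)
t=1.300: state=(0.748, 0.566)
t=1.400: state=(0.780, 0.504)
t=1.500: state=(0.818, 0.449)
t=1.600: state=(0.862, 0.401)
t=1.700: state=(0.912, 0.359)
t=1.800: state=(0.967, 0.322)
t=1.900: state=(1.030, 0.289)
t=2.000: state=(1.099, 0.260)
t=2.100: state=(1.175, 0.235)
t=2.200: state=(1.260, 0.213)
t=2.300: state=(1.353, 0.194)
t=2.400: state=(1.455, 0.177)
t=2.500: state=(1.567, 0.162)
t=2.600: state=(1.689, 0.149)
t=2.700: state=(1.823, 0.138)
t=2.800: state=(1.970, 0.128)
t=2.900: state=(2.130, 0.120)
t=3.000: state=(2.304, 0.113)
t=3.010: state=(2.322, 0.112)
compare at T: x=2.322, y=0.112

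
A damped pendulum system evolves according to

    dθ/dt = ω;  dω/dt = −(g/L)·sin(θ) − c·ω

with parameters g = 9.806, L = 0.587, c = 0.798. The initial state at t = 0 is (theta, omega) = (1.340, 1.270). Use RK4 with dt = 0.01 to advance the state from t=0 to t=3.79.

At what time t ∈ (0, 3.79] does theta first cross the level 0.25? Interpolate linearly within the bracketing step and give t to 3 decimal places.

t = 0.487

t=0.000: state=(1.340, 1.270)
step 1 (dt=0.01): k1=(1.270, -17.276), k2=(1.184, -17.231), k3=(1.184, -17.229), k4=(1.098, -17.182); state += dt/6·(k1+2k2+2k3+k4)
t=0.010: state=(1.352, 1.098)
t=0.020: state=(1.362, 0.926)
t=0.030: state=(1.370, 0.756)
continuing one RK4 step at a time; state shown every 20 steps (Δt=0.2):
t=0.200: state=(1.264, -1.932)
t=0.400: state=(0.629, -4.160)
t=0.480: state=(0.281, -4.469)
next step: t=0.490: state=(0.236, -4.476) — theta has crossed 0.25
linear interpolation between t=0.480 (0.28097) and t=0.490 (0.23623) → t≈0.487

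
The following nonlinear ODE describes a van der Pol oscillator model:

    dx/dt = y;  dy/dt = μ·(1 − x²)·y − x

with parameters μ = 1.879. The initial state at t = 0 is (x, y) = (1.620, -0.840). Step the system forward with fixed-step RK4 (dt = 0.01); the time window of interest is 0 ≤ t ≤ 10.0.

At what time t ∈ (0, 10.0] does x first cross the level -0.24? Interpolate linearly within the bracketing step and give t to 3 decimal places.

t=0.000: state=(1.620, -0.840)
step 1 (dt=0.01): k1=(-0.840, 0.944), k2=(-0.835, 0.912), k3=(-0.835, 0.913), k4=(-0.831, 0.882); state += dt/6·(k1+2k2+2k3+k4)
t=0.010: state=(1.612, -0.831)
t=0.020: state=(1.603, -0.822)
t=0.030: state=(1.595, -0.814)
continuing one RK4 step at a time; state shown every 50 steps (Δt=0.5):
t=0.500: state=(1.237, -0.796)
t=1.000: state=(0.741, -1.302)
t=1.480: state=(-0.222, -3.007)
next step: t=1.490: state=(-0.252, -3.058) — x has crossed -0.24
linear interpolation between t=1.480 (-0.22186) and t=1.490 (-0.25218) → t≈1.486

t = 1.486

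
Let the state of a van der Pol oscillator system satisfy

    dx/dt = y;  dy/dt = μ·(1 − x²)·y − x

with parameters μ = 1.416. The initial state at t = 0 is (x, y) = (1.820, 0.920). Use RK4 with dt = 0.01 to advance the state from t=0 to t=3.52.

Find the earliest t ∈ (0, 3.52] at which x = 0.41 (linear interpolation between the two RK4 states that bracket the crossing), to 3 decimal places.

t = 2.389

t=0.000: state=(1.820, 0.920)
step 1 (dt=0.01): k1=(0.920, -4.832), k2=(0.896, -4.779), k3=(0.896, -4.779), k4=(0.872, -4.725); state += dt/6·(k1+2k2+2k3+k4)
t=0.010: state=(1.829, 0.872)
t=0.020: state=(1.837, 0.826)
t=0.030: state=(1.845, 0.780)
continuing one RK4 step at a time; state shown every 20 steps (Δt=0.2):
t=0.200: state=(1.922, 0.180)
t=0.400: state=(1.917, -0.185)
t=0.600: state=(1.861, -0.359)
t=0.800: state=(1.779, -0.454)
t=1.000: state=(1.681, -0.524)
t=1.200: state=(1.570, -0.590)
t=1.400: state=(1.444, -0.666)
t=1.600: state=(1.302, -0.762)
t=1.800: state=(1.137, -0.892)
t=2.000: state=(0.941, -1.078)
t=2.200: state=(0.700, -1.353)
t=2.380: state=(0.426, -1.718)
next step: t=2.390: state=(0.408, -1.742) — x has crossed 0.41
linear interpolation between t=2.380 (0.42564) and t=2.390 (0.40834) → t≈2.389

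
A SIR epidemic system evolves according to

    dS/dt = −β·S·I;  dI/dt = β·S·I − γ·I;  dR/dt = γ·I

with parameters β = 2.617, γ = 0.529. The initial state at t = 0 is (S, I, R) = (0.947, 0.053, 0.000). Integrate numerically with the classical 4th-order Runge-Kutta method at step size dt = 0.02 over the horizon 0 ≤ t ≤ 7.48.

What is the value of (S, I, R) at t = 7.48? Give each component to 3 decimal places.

t=0.000: state=(0.947, 0.053, 0.000)
step 1 (dt=0.02): k1=(-0.131, 0.103, 0.028), k2=(-0.134, 0.105, 0.029), k3=(-0.134, 0.105, 0.029), k4=(-0.136, 0.107, 0.029); state += dt/6·(k1+2k2+2k3+k4)
t=0.020: state=(0.944, 0.055, 0.001)
t=0.040: state=(0.942, 0.057, 0.001)
t=0.060: state=(0.939, 0.060, 0.002)
continuing one RK4 step at a time; state shown every 25 steps (Δt=0.5):
t=0.500: state=(0.844, 0.133, 0.023)
t=1.000: state=(0.651, 0.273, 0.076)
t=1.500: state=(0.412, 0.420, 0.168)
t=2.000: state=(0.225, 0.484, 0.290)
t=2.500: state=(0.120, 0.463, 0.417)
t=3.000: state=(0.068, 0.400, 0.532)
t=3.500: state=(0.042, 0.330, 0.628)
t=4.000: state=(0.029, 0.265, 0.706)
t=4.500: state=(0.021, 0.210, 0.769)
t=5.000: state=(0.017, 0.165, 0.818)
t=5.500: state=(0.014, 0.129, 0.857)
t=6.000: state=(0.012, 0.101, 0.887)
t=6.500: state=(0.010, 0.079, 0.911)
t=7.000: state=(0.010, 0.061, 0.929)
t=7.480: state=(0.009, 0.048, 0.943)

(S, I, R) = (0.009, 0.048, 0.943)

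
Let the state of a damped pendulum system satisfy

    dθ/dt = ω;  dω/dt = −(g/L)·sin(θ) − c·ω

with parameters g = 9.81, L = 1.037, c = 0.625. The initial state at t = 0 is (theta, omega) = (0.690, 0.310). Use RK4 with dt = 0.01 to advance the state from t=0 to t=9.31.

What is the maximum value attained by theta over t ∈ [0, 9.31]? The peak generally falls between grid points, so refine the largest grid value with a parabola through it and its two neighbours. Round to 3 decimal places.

max theta = 0.698

t=0.000: state=(0.690, 0.310)
step 1 (dt=0.01): k1=(0.310, -6.215), k2=(0.279, -6.207), k3=(0.279, -6.206), k4=(0.248, -6.197); state += dt/6·(k1+2k2+2k3+k4)
t=0.010: state=(0.693, 0.248)
t=0.020: state=(0.695, 0.186)
t=0.030: state=(0.697, 0.124)
continuing one RK4 step at a time; state shown every 50 steps (Δt=0.5):
t=0.500: state=(0.206, -1.785)
t=1.000: state=(-0.475, -0.471)
t=1.500: state=(-0.204, 1.255)
t=2.000: state=(0.326, 0.479)
t=2.500: state=(0.179, -0.874)
t=3.000: state=(-0.222, -0.429)
t=3.500: state=(-0.149, 0.605)
t=4.000: state=(0.151, 0.363)
t=4.500: state=(0.121, -0.415)
t=5.000: state=(-0.101, -0.297)
t=5.500: state=(-0.096, 0.282)
t=6.000: state=(0.067, 0.238)
t=6.500: state=(0.075, -0.189)
t=7.000: state=(-0.044, -0.188)
t=7.500: state=(-0.058, 0.125)
t=8.000: state=(0.028, 0.146)
t=8.500: state=(0.044, -0.081)
t=9.000: state=(-0.017, -0.113)
t=9.310: state=(-0.038, -0.012)
largest grid value and its neighbours: theta(0.040)=0.69745, theta(0.050)=0.69778, theta(0.060)=0.69749
parabola through these three points peaks at t≈0.050 with theta≈0.69778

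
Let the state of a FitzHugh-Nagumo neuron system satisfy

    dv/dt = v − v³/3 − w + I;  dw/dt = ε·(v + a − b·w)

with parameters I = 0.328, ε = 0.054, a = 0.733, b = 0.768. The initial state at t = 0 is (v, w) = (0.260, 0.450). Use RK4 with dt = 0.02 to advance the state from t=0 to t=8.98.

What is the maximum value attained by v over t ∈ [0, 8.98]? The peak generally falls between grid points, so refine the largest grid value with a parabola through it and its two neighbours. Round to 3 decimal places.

t=0.000: state=(0.260, 0.450)
step 1 (dt=0.02): k1=(0.132, 0.035), k2=(0.133, 0.035), k3=(0.133, 0.035), k4=(0.134, 0.035); state += dt/6·(k1+2k2+2k3+k4)
t=0.020: state=(0.263, 0.451)
t=0.040: state=(0.265, 0.451)
t=0.060: state=(0.268, 0.452)
continuing one RK4 step at a time; state shown every 25 steps (Δt=0.5):
t=0.500: state=(0.339, 0.468)
t=1.000: state=(0.449, 0.489)
t=1.500: state=(0.599, 0.512)
t=2.000: state=(0.789, 0.540)
t=2.500: state=(1.002, 0.572)
t=3.000: state=(1.197, 0.609)
t=3.500: state=(1.338, 0.651)
t=4.000: state=(1.416, 0.694)
t=4.500: state=(1.448, 0.737)
t=5.000: state=(1.449, 0.781)
t=5.500: state=(1.433, 0.823)
t=6.000: state=(1.408, 0.863)
t=6.500: state=(1.376, 0.902)
t=7.000: state=(1.341, 0.940)
t=7.500: state=(1.302, 0.975)
t=8.000: state=(1.260, 1.009)
t=8.500: state=(1.214, 1.041)
t=8.980: state=(1.166, 1.070)
largest grid value and its neighbours: v(4.740)=1.45092, v(4.760)=1.45096, v(4.780)=1.45095
parabola through these three points peaks at t≈4.768 with v≈1.45096

max v = 1.451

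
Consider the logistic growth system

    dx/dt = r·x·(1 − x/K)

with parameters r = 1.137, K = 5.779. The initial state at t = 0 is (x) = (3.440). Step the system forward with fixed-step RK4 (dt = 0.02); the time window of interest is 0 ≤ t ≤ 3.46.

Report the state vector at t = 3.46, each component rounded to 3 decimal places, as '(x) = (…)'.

t=0.000: state=(3.440)
step 1 (dt=0.02): k1=(1.583), k2=(1.580), k3=(1.580), k4=(1.576); state += dt/6·(k1+2k2+2k3+k4)
t=0.020: state=(3.472)
t=0.040: state=(3.503)
t=0.060: state=(3.534)
continuing one RK4 step at a time; state shown every 10 steps (Δt=0.2):
t=0.200: state=(3.749)
t=0.400: state=(4.037)
t=0.600: state=(4.301)
t=0.800: state=(4.537)
t=1.000: state=(4.744)
t=1.200: state=(4.924)
t=1.400: state=(5.076)
t=1.600: state=(5.205)
t=1.800: state=(5.312)
t=2.000: state=(5.401)
t=2.200: state=(5.474)
t=2.400: state=(5.533)
t=2.600: state=(5.582)
t=2.800: state=(5.621)
t=3.000: state=(5.652)
t=3.200: state=(5.677)
t=3.400: state=(5.698)
t=3.460: state=(5.703)

(x) = (5.703)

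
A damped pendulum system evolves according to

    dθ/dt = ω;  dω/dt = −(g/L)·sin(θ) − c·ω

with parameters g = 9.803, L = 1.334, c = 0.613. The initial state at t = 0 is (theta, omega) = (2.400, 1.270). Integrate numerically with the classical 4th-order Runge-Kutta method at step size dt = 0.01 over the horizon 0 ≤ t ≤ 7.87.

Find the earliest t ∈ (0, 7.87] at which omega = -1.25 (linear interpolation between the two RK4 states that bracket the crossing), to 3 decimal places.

t = 0.580

t=0.000: state=(2.400, 1.270)
step 1 (dt=0.01): k1=(1.270, -5.742), k2=(1.241, -5.690), k3=(1.242, -5.691), k4=(1.213, -5.640); state += dt/6·(k1+2k2+2k3+k4)
t=0.010: state=(2.412, 1.213)
t=0.020: state=(2.424, 1.157)
t=0.030: state=(2.436, 1.102)
continuing one RK4 step at a time; state shown every 50 steps (Δt=0.5):
t=0.500: state=(2.456, -0.912)
t=0.580: state=(2.370, -1.249)
next step: t=0.590: state=(2.357, -1.293) — omega has crossed -1.25
linear interpolation between t=0.580 (-1.24924) and t=0.590 (-1.29301) → t≈0.580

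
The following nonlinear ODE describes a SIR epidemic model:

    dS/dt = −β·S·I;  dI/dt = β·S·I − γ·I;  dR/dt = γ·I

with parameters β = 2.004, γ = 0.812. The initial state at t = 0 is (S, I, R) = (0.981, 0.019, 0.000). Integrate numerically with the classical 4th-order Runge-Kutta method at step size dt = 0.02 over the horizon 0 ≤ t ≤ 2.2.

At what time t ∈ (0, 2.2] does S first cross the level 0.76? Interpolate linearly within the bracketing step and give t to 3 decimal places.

t=0.000: state=(0.981, 0.019, 0.000)
step 1 (dt=0.02): k1=(-0.037, 0.022, 0.015), k2=(-0.038, 0.022, 0.016), k3=(-0.038, 0.022, 0.016), k4=(-0.038, 0.022, 0.016); state += dt/6·(k1+2k2+2k3+k4)
t=0.020: state=(0.980, 0.019, 0.000)
t=0.040: state=(0.979, 0.020, 0.001)
t=0.060: state=(0.979, 0.020, 0.001)
continuing one RK4 step at a time; state shown every 5 steps (Δt=0.1):
t=0.100: state=(0.977, 0.021, 0.002)
t=0.200: state=(0.973, 0.024, 0.003)
t=0.300: state=(0.968, 0.027, 0.006)
t=0.400: state=(0.962, 0.030, 0.008)
t=0.500: state=(0.956, 0.033, 0.010)
t=0.600: state=(0.949, 0.037, 0.013)
t=0.700: state=(0.942, 0.042, 0.016)
t=0.800: state=(0.934, 0.046, 0.020)
t=0.900: state=(0.925, 0.051, 0.024)
t=1.000: state=(0.915, 0.057, 0.028)
t=1.100: state=(0.904, 0.063, 0.033)
t=1.200: state=(0.892, 0.070, 0.039)
t=1.300: state=(0.879, 0.077, 0.045)
t=1.400: state=(0.865, 0.084, 0.051)
t=1.500: state=(0.850, 0.092, 0.058)
t=1.600: state=(0.833, 0.101, 0.066)
t=1.700: state=(0.816, 0.109, 0.075)
t=1.800: state=(0.798, 0.119, 0.084)
t=1.900: state=(0.778, 0.128, 0.094)
t=1.980: state=(0.762, 0.136, 0.102)
next step: t=2.000: state=(0.758, 0.138, 0.105) — S has crossed 0.76
linear interpolation between t=1.980 (0.76190) and t=2.000 (0.75774) → t≈1.989

t = 1.989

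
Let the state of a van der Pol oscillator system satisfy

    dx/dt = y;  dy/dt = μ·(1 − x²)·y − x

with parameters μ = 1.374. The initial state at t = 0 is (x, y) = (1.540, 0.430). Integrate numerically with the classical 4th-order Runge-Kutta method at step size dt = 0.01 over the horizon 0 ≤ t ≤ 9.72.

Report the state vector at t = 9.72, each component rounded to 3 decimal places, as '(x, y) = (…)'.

(x, y) = (-1.892, -1.032)

t=0.000: state=(1.540, 0.430)
step 1 (dt=0.01): k1=(0.430, -2.350), k2=(0.418, -2.334), k3=(0.418, -2.334), k4=(0.407, -2.318); state += dt/6·(k1+2k2+2k3+k4)
t=0.010: state=(1.544, 0.407)
t=0.020: state=(1.548, 0.384)
t=0.030: state=(1.552, 0.361)
continuing one RK4 step at a time; state shown every 50 steps (Δt=0.5):
t=0.500: state=(1.532, -0.338)
t=1.000: state=(1.269, -0.697)
t=1.500: state=(0.817, -1.162)
t=2.000: state=(0.000, -2.262)
t=2.500: state=(-1.390, -2.606)
t=3.000: state=(-1.998, -0.118)
t=3.500: state=(-1.882, 0.421)
t=4.000: state=(-1.630, 0.580)
t=4.500: state=(-1.294, 0.786)
t=5.000: state=(-0.805, 1.239)
t=5.500: state=(0.065, 2.404)
t=6.000: state=(1.486, 2.471)
t=6.500: state=(2.013, 0.033)
t=7.000: state=(1.879, -0.434)
t=7.500: state=(1.623, -0.585)
t=8.000: state=(1.284, -0.793)
t=8.500: state=(0.789, -1.256)
t=9.000: state=(-0.094, -2.443)
t=9.500: state=(-1.516, -2.402)
t=9.720: state=(-1.892, -1.032)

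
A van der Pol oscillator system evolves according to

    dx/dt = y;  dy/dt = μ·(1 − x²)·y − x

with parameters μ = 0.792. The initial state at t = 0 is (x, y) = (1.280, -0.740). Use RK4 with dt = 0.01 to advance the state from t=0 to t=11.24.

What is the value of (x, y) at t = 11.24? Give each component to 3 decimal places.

t=0.000: state=(1.280, -0.740)
step 1 (dt=0.01): k1=(-0.740, -0.906), k2=(-0.745, -0.905), k3=(-0.745, -0.905), k4=(-0.749, -0.905); state += dt/6·(k1+2k2+2k3+k4)
t=0.010: state=(1.273, -0.749)
t=0.020: state=(1.265, -0.758)
t=0.030: state=(1.257, -0.767)
continuing one RK4 step at a time; state shown every 50 steps (Δt=0.5):
t=0.500: state=(0.792, -1.232)
t=1.000: state=(0.009, -1.936)
t=1.500: state=(-1.087, -2.203)
t=2.000: state=(-1.852, -0.703)
t=2.500: state=(-1.897, 0.346)
t=3.000: state=(-1.611, 0.758)
t=3.500: state=(-1.146, 1.117)
t=4.000: state=(-0.455, 1.705)
t=4.500: state=(0.596, 2.437)
t=5.000: state=(1.685, 1.502)
t=5.500: state=(2.000, -0.052)
t=6.000: state=(1.809, -0.617)
t=6.500: state=(1.421, -0.933)
t=7.000: state=(0.856, -1.367)
t=7.500: state=(-0.001, -2.109)
t=8.000: state=(-1.184, -2.318)
t=8.500: state=(-1.941, -0.605)
t=9.000: state=(-1.946, 0.398)
t=9.500: state=(-1.645, 0.771)
t=10.000: state=(-1.179, 1.111)
t=10.500: state=(-0.495, 1.682)
t=11.000: state=(0.545, 2.435)
t=11.240: state=(1.132, 2.358)

(x, y) = (1.132, 2.358)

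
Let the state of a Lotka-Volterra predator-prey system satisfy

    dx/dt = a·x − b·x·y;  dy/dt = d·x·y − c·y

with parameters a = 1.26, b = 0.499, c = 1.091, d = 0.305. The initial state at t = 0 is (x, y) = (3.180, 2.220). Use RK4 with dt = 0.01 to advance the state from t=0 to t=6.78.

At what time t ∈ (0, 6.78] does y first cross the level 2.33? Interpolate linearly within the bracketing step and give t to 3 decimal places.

t=0.000: state=(3.180, 2.220)
step 1 (dt=0.01): k1=(0.484, -0.269), k2=(0.487, -0.267), k3=(0.487, -0.267), k4=(0.489, -0.265); state += dt/6·(k1+2k2+2k3+k4)
t=0.010: state=(3.185, 2.217)
t=0.020: state=(3.190, 2.215)
t=0.030: state=(3.195, 2.212)
continuing one RK4 step at a time; state shown every 25 steps (Δt=0.25):
t=0.250: state=(3.316, 2.165)
t=0.500: state=(3.476, 2.135)
t=0.750: state=(3.651, 2.132)
t=1.000: state=(3.829, 2.159)
t=1.250: state=(3.995, 2.215)
t=1.500: state=(4.132, 2.299)
t=1.570: state=(4.163, 2.327)
next step: t=1.580: state=(4.167, 2.332) — y has crossed 2.33
linear interpolation between t=1.570 (2.32743) and t=1.580 (2.33160) → t≈1.576

t = 1.576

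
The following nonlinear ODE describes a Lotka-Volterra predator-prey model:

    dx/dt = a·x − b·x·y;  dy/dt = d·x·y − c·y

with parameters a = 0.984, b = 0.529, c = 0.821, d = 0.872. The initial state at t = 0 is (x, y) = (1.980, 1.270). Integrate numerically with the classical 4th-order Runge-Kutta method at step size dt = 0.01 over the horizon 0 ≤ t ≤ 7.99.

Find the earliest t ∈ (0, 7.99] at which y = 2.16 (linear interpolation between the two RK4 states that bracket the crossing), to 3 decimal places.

t=0.000: state=(1.980, 1.270)
step 1 (dt=0.01): k1=(0.618, 1.150), k2=(0.613, 1.159), k3=(0.613, 1.159), k4=(0.608, 1.167); state += dt/6·(k1+2k2+2k3+k4)
t=0.010: state=(1.986, 1.282)
t=0.020: state=(1.992, 1.293)
t=0.030: state=(1.998, 1.305)
continuing one RK4 step at a time; state shown every 50 steps (Δt=0.5):
t=0.500: state=(2.101, 2.083)
t=0.530: state=(2.092, 2.147)
next step: t=0.540: state=(2.089, 2.169) — y has crossed 2.16
linear interpolation between t=0.530 (2.14737) and t=0.540 (2.16900) → t≈0.536

t = 0.536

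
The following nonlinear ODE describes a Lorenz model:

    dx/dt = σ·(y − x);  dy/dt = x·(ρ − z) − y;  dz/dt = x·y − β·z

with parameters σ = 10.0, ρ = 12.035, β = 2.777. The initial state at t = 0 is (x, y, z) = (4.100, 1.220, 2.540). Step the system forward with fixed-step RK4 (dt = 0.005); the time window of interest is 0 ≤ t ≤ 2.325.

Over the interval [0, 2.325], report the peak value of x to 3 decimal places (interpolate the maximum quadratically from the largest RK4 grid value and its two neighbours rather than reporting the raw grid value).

max x = 9.341

t=0.000: state=(4.100, 1.220, 2.540)
step 1 (dt=0.005): k1=(-28.800, 37.709, -2.052), k2=(-27.137, 36.952, -1.745), k3=(-27.198, 36.991, -1.750), k4=(-25.591, 36.268, -1.460); state += dt/6·(k1+2k2+2k3+k4)
t=0.005: state=(3.964, 1.405, 2.531)
t=0.010: state=(3.844, 1.583, 2.525)
t=0.015: state=(3.738, 1.755, 2.522)
continuing one RK4 step at a time; state shown every 20 steps (Δt=0.1):
t=0.100: state=(3.428, 4.218, 2.776)
t=0.200: state=(4.996, 7.192, 4.206)
t=0.300: state=(7.502, 10.061, 8.056)
t=0.400: state=(9.295, 9.852, 13.884)
t=0.500: state=(8.216, 5.734, 16.707)
t=0.600: state=(5.334, 2.548, 14.981)
t=0.700: state=(3.171, 1.682, 12.062)
t=0.800: state=(2.257, 1.831, 9.526)
t=0.900: state=(2.173, 2.383, 7.611)
t=1.000: state=(2.625, 3.312, 6.355)
t=1.100: state=(3.557, 4.743, 5.900)
t=1.200: state=(4.996, 6.664, 6.621)
t=1.300: state=(6.745, 8.434, 8.989)
t=1.400: state=(7.968, 8.508, 12.480)
t=1.500: state=(7.596, 6.370, 14.656)
t=1.600: state=(5.934, 4.104, 14.147)
t=1.700: state=(4.347, 3.110, 12.263)
t=1.800: state=(3.522, 3.091, 10.312)
t=1.900: state=(3.422, 3.621, 8.805)
t=2.000: state=(3.873, 4.558, 7.962)
t=2.100: state=(4.757, 5.815, 7.993)
t=2.200: state=(5.902, 7.064, 9.097)
t=2.300: state=(6.888, 7.584, 11.084)
t=2.325: state=(7.035, 7.514, 11.612)
largest grid value and its neighbours: x(0.410)=9.33390, x(0.415)=9.34087, x(0.420)=9.33929
parabola through these three points peaks at t≈0.417 with x≈9.34130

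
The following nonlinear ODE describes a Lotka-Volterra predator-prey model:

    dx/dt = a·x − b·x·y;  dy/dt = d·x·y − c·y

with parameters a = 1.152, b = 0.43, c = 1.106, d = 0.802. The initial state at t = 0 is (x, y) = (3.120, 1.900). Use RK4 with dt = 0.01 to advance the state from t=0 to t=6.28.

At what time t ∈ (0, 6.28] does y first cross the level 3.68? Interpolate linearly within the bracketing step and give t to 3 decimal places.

t=0.000: state=(3.120, 1.900)
step 1 (dt=0.01): k1=(1.045, 2.653), k2=(1.029, 2.679), k3=(1.029, 2.679), k4=(1.013, 2.706); state += dt/6·(k1+2k2+2k3+k4)
t=0.010: state=(3.130, 1.927)
t=0.020: state=(3.140, 1.954)
t=0.030: state=(3.150, 1.982)
continuing one RK4 step at a time; state shown every 25 steps (Δt=0.25):
t=0.250: state=(3.253, 2.743)
t=0.450: state=(3.113, 3.675)
next step: t=0.460: state=(3.099, 3.727) — y has crossed 3.68
linear interpolation between t=0.450 (3.67544) and t=0.460 (3.72669) → t≈0.451

t = 0.451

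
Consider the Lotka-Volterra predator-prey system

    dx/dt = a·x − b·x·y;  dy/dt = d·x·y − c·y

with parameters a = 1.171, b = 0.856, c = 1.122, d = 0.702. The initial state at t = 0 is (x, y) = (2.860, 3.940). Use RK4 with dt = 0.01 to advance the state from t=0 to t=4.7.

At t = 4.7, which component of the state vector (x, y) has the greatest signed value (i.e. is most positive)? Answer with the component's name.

largest component: x

t=0.000: state=(2.860, 3.940)
step 1 (dt=0.01): k1=(-6.297, 3.490), k2=(-6.270, 3.418), k3=(-6.269, 3.418), k4=(-6.241, 3.345); state += dt/6·(k1+2k2+2k3+k4)
t=0.010: state=(2.797, 3.974)
t=0.020: state=(2.735, 4.007)
t=0.030: state=(2.674, 4.038)
continuing one RK4 step at a time; state shown every 20 steps (Δt=0.2):
t=0.200: state=(1.765, 4.337)
t=0.400: state=(1.067, 4.208)
t=0.600: state=(0.678, 3.790)
t=0.800: state=(0.468, 3.277)
t=1.000: state=(0.353, 2.771)
t=1.200: state=(0.289, 2.315)
t=1.400: state=(0.254, 1.921)
t=1.600: state=(0.238, 1.589)
t=1.800: state=(0.235, 1.312)
t=2.000: state=(0.242, 1.084)
t=2.200: state=(0.258, 0.897)
t=2.400: state=(0.284, 0.744)
t=2.600: state=(0.319, 0.620)
t=2.800: state=(0.366, 0.520)
t=3.000: state=(0.426, 0.439)
t=3.200: state=(0.503, 0.374)
t=3.400: state=(0.598, 0.323)
t=3.600: state=(0.718, 0.283)
t=3.800: state=(0.867, 0.253)
t=4.000: state=(1.052, 0.231)
t=4.200: state=(1.279, 0.217)
t=4.400: state=(1.559, 0.212)
t=4.600: state=(1.900, 0.215)
t=4.700: state=(2.096, 0.222)
compare at T: x=2.096, y=0.222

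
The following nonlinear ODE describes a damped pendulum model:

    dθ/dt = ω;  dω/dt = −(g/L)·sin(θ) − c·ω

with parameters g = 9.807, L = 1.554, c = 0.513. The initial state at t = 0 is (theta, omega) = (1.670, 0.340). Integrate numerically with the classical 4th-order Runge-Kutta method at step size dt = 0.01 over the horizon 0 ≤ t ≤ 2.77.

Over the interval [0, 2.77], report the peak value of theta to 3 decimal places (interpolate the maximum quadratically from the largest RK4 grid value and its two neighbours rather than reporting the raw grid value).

max theta = 1.679

t=0.000: state=(1.670, 0.340)
step 1 (dt=0.01): k1=(0.340, -6.454), k2=(0.308, -6.437), k3=(0.308, -6.437), k4=(0.276, -6.419); state += dt/6·(k1+2k2+2k3+k4)
t=0.010: state=(1.673, 0.276)
t=0.020: state=(1.676, 0.212)
t=0.030: state=(1.677, 0.148)
continuing one RK4 step at a time; state shown every 10 steps (Δt=0.1):
t=0.100: state=(1.672, -0.289)
t=0.200: state=(1.613, -0.888)
t=0.300: state=(1.496, -1.458)
t=0.400: state=(1.323, -1.992)
t=0.500: state=(1.099, -2.467)
t=0.600: state=(0.832, -2.849)
t=0.700: state=(0.534, -3.094)
t=0.800: state=(0.220, -3.164)
t=0.900: state=(-0.092, -3.044)
t=1.000: state=(-0.383, -2.745)
t=1.100: state=(-0.637, -2.305)
t=1.200: state=(-0.841, -1.774)
t=1.300: state=(-0.990, -1.196)
t=1.400: state=(-1.080, -0.606)
t=1.500: state=(-1.112, -0.027)
t=1.600: state=(-1.086, 0.524)
t=1.700: state=(-1.008, 1.031)
t=1.800: state=(-0.882, 1.479)
t=1.900: state=(-0.715, 1.846)
t=2.000: state=(-0.516, 2.109)
t=2.100: state=(-0.297, 2.247)
t=2.200: state=(-0.072, 2.247)
t=2.300: state=(0.147, 2.110)
t=2.400: state=(0.346, 1.852)
t=2.500: state=(0.515, 1.501)
t=2.600: state=(0.645, 1.088)
t=2.700: state=(0.731, 0.641)
t=2.770: state=(0.765, 0.322)
largest grid value and its neighbours: theta(0.040)=1.67847, theta(0.050)=1.67900, theta(0.060)=1.67891
parabola through these three points peaks at t≈0.053 with theta≈1.67904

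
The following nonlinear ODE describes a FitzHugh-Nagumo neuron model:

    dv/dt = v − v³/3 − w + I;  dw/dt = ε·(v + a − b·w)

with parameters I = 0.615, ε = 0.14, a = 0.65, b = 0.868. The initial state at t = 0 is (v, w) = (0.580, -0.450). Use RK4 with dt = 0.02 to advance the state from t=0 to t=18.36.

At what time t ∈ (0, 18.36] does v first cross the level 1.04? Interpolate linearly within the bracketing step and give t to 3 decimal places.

t=0.000: state=(0.580, -0.450)
step 1 (dt=0.02): k1=(1.580, 0.227), k2=(1.588, 0.229), k3=(1.588, 0.229), k4=(1.596, 0.231); state += dt/6·(k1+2k2+2k3+k4)
t=0.020: state=(0.612, -0.445)
t=0.040: state=(0.644, -0.441)
t=0.060: state=(0.676, -0.436)
t=0.260: state=(1.008, -0.384)
next step: t=0.280: state=(1.042, -0.379) — v has crossed 1.04
linear interpolation between t=0.260 (1.00837) and t=0.280 (1.04162) → t≈0.279

t = 0.279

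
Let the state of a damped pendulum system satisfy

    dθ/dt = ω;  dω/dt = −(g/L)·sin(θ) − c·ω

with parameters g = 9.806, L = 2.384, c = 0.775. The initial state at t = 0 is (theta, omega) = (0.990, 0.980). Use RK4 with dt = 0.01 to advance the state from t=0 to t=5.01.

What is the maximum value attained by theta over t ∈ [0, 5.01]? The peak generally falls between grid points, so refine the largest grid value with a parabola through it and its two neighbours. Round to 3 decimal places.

max theta = 1.108

t=0.000: state=(0.990, 0.980)
step 1 (dt=0.01): k1=(0.980, -4.198), k2=(0.959, -4.193), k3=(0.959, -4.193), k4=(0.938, -4.187); state += dt/6·(k1+2k2+2k3+k4)
t=0.010: state=(1.000, 0.938)
t=0.020: state=(1.009, 0.896)
t=0.030: state=(1.018, 0.855)
continuing one RK4 step at a time; state shown every 20 steps (Δt=0.2):
t=0.200: state=(1.104, 0.174)
t=0.400: state=(1.067, -0.529)
t=0.600: state=(0.902, -1.090)
t=0.800: state=(0.643, -1.465)
t=1.000: state=(0.331, -1.609)
t=1.200: state=(0.016, -1.505)
t=1.400: state=(-0.256, -1.191)
t=1.600: state=(-0.452, -0.749)
t=1.800: state=(-0.554, -0.268)
t=2.000: state=(-0.562, 0.178)
t=2.200: state=(-0.488, 0.538)
t=2.400: state=(-0.355, 0.774)
t=2.600: state=(-0.188, 0.866)
t=2.800: state=(-0.018, 0.818)
t=3.000: state=(0.131, 0.654)
t=3.200: state=(0.239, 0.416)
t=3.400: state=(0.296, 0.151)
t=3.600: state=(0.300, -0.097)
t=3.800: state=(0.260, -0.296)
t=4.000: state=(0.187, -0.423)
t=4.200: state=(0.096, -0.470)
t=4.400: state=(0.004, -0.439)
t=4.600: state=(-0.075, -0.347)
t=4.800: state=(-0.132, -0.216)
t=5.000: state=(-0.161, -0.072)
t=5.010: state=(-0.162, -0.064)
largest grid value and its neighbours: theta(0.240)=1.10804, theta(0.250)=1.10810, theta(0.260)=1.10779
parabola through these three points peaks at t≈0.246 with theta≈1.10812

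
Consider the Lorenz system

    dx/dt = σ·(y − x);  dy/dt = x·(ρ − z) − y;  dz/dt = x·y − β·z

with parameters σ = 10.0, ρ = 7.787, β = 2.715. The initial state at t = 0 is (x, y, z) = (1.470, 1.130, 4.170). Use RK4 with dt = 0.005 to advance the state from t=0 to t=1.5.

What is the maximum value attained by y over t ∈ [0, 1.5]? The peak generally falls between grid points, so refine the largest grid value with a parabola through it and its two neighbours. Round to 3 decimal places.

t=0.000: state=(1.470, 1.130, 4.170)
step 1 (dt=0.005): k1=(-3.400, 4.187, -9.660), k2=(-3.210, 4.181, -9.589), k3=(-3.215, 4.183, -9.589), k4=(-3.030, 4.178, -9.518); state += dt/6·(k1+2k2+2k3+k4)
t=0.005: state=(1.454, 1.151, 4.122)
t=0.010: state=(1.440, 1.172, 4.075)
t=0.015: state=(1.427, 1.193, 4.028)
continuing one RK4 step at a time; state shown every 10 steps (Δt=0.05):
t=0.050: state=(1.381, 1.340, 3.722)
t=0.100: state=(1.412, 1.563, 3.344)
t=0.150: state=(1.524, 1.815, 3.035)
t=0.200: state=(1.700, 2.109, 2.798)
t=0.250: state=(1.933, 2.455, 2.636)
t=0.300: state=(2.223, 2.862, 2.560)
t=0.350: state=(2.572, 3.332, 2.583)
t=0.400: state=(2.983, 3.865, 2.723)
t=0.450: state=(3.453, 4.450, 3.005)
t=0.500: state=(3.975, 5.060, 3.452)
t=0.550: state=(4.529, 5.648, 4.083)
t=0.600: state=(5.080, 6.147, 4.896)
t=0.650: state=(5.576, 6.474, 5.856)
t=0.700: state=(5.956, 6.555, 6.881)
t=0.750: state=(6.158, 6.356, 7.847)
t=0.800: state=(6.147, 5.904, 8.623)
t=0.850: state=(5.924, 5.289, 9.113)
t=0.900: state=(5.533, 4.629, 9.284)
t=0.950: state=(5.045, 4.026, 9.173)
t=1.000: state=(4.536, 3.539, 8.852)
t=1.050: state=(4.065, 3.189, 8.401)
t=1.100: state=(3.669, 2.965, 7.887)
t=1.150: state=(3.364, 2.848, 7.361)
t=1.200: state=(3.152, 2.817, 6.856)
t=1.250: state=(3.026, 2.855, 6.393)
t=1.300: state=(2.978, 2.950, 5.988)
t=1.350: state=(2.996, 3.094, 5.649)
t=1.400: state=(3.073, 3.280, 5.383)
t=1.450: state=(3.201, 3.503, 5.197)
t=1.500: state=(3.372, 3.756, 5.095)
largest grid value and its neighbours: y(0.685)=6.55991, y(0.690)=6.56124, y(0.695)=6.55974
parabola through these three points peaks at t≈0.690 with y≈6.56124

max y = 6.561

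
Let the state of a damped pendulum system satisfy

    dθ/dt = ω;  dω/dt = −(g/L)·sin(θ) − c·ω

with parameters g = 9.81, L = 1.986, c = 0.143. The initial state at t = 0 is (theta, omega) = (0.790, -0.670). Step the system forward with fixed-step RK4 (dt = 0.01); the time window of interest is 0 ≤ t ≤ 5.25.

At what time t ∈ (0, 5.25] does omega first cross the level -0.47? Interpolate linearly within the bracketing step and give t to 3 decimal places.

t = 1.151

t=0.000: state=(0.790, -0.670)
step 1 (dt=0.01): k1=(-0.670, -3.413), k2=(-0.687, -3.399), k3=(-0.687, -3.399), k4=(-0.704, -3.384); state += dt/6·(k1+2k2+2k3+k4)
t=0.010: state=(0.783, -0.704)
t=0.020: state=(0.776, -0.738)
t=0.030: state=(0.768, -0.771)
continuing one RK4 step at a time; state shown every 20 steps (Δt=0.2):
t=0.200: state=(0.592, -1.278)
t=0.400: state=(0.294, -1.663)
t=0.600: state=(-0.052, -1.733)
t=0.800: state=(-0.377, -1.473)
t=1.000: state=(-0.624, -0.958)
t=1.150: state=(-0.732, -0.474)
next step: t=1.160: state=(-0.736, -0.440) — omega has crossed -0.47
linear interpolation between t=1.150 (-0.47419) and t=1.160 (-0.44045) → t≈1.151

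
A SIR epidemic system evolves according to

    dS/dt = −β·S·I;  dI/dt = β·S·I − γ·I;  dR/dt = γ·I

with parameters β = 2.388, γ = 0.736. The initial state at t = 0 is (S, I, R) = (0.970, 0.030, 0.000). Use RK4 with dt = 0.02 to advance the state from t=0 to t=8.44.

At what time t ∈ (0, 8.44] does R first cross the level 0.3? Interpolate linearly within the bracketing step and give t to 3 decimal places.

t = 2.390

t=0.000: state=(0.970, 0.030, 0.000)
step 1 (dt=0.02): k1=(-0.069, 0.047, 0.022), k2=(-0.071, 0.048, 0.022), k3=(-0.071, 0.048, 0.022), k4=(-0.072, 0.049, 0.023); state += dt/6·(k1+2k2+2k3+k4)
t=0.020: state=(0.969, 0.031, 0.000)
t=0.040: state=(0.967, 0.032, 0.001)
t=0.060: state=(0.966, 0.033, 0.001)
continuing one RK4 step at a time; state shown every 25 steps (Δt=0.5):
t=0.500: state=(0.919, 0.064, 0.017)
t=1.000: state=(0.822, 0.127, 0.051)
t=1.500: state=(0.672, 0.215, 0.113)
t=2.000: state=(0.493, 0.298, 0.209)
t=2.380: state=(0.369, 0.333, 0.298)
next step: t=2.400: state=(0.364, 0.334, 0.302) — R has crossed 0.3
linear interpolation between t=2.380 (0.29755) and t=2.400 (0.30246) → t≈2.390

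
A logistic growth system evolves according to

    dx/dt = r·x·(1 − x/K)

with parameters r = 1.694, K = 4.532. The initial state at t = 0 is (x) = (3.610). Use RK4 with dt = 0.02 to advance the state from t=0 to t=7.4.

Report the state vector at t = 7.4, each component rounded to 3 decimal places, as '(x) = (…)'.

t=0.000: state=(3.610)
step 1 (dt=0.02): k1=(1.244), k2=(1.232), k3=(1.232), k4=(1.219); state += dt/6·(k1+2k2+2k3+k4)
t=0.020: state=(3.635)
t=0.040: state=(3.659)
t=0.060: state=(3.682)
continuing one RK4 step at a time; state shown every 25 steps (Δt=0.5):
t=0.500: state=(4.085)
t=1.000: state=(4.329)
t=1.500: state=(4.443)
t=2.000: state=(4.493)
t=2.500: state=(4.515)
t=3.000: state=(4.525)
t=3.500: state=(4.529)
t=4.000: state=(4.531)
t=4.500: state=(4.531)
t=5.000: state=(4.532)
t=5.500: state=(4.532)
t=6.000: state=(4.532)
t=6.500: state=(4.532)
t=7.000: state=(4.532)
t=7.400: state=(4.532)

(x) = (4.532)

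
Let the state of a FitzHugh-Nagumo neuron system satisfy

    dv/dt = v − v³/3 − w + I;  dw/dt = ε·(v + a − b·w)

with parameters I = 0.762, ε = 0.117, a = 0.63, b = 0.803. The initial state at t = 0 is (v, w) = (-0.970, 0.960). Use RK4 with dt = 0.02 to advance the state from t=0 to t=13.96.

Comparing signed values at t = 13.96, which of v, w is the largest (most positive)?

largest component: v

t=0.000: state=(-0.970, 0.960)
step 1 (dt=0.02): k1=(-0.864, -0.130), k2=(-0.863, -0.131), k3=(-0.863, -0.131), k4=(-0.862, -0.132); state += dt/6·(k1+2k2+2k3+k4)
t=0.020: state=(-0.987, 0.957)
t=0.040: state=(-1.004, 0.955)
t=0.060: state=(-1.022, 0.952)
continuing one RK4 step at a time; state shown every 25 steps (Δt=0.5):
t=0.500: state=(-1.361, 0.885)
t=1.000: state=(-1.590, 0.795)
t=1.500: state=(-1.669, 0.701)
t=2.000: state=(-1.670, 0.609)
t=2.500: state=(-1.642, 0.522)
t=3.000: state=(-1.601, 0.442)
t=3.500: state=(-1.556, 0.367)
t=4.000: state=(-1.508, 0.299)
t=4.500: state=(-1.458, 0.236)
t=5.000: state=(-1.407, 0.180)
t=5.500: state=(-1.354, 0.129)
t=6.000: state=(-1.300, 0.083)
t=6.500: state=(-1.243, 0.042)
t=7.000: state=(-1.183, 0.007)
t=7.500: state=(-1.119, -0.023)
t=8.000: state=(-1.049, -0.048)
t=8.500: state=(-0.972, -0.067)
t=9.000: state=(-0.884, -0.081)
t=9.500: state=(-0.780, -0.089)
t=10.000: state=(-0.651, -0.090)
t=10.500: state=(-0.480, -0.083)
t=11.000: state=(-0.235, -0.064)
t=11.500: state=(0.139, -0.028)
t=12.000: state=(0.706, 0.032)
t=12.500: state=(1.362, 0.127)
t=13.000: state=(1.763, 0.248)
t=13.500: state=(1.875, 0.377)
t=13.960: state=(1.873, 0.493)
compare at T: v=1.873, w=0.493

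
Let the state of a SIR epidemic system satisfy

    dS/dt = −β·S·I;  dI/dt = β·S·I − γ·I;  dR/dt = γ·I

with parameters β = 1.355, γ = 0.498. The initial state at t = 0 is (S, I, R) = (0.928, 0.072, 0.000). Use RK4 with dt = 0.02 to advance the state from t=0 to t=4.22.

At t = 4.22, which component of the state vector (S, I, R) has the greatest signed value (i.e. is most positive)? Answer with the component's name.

t=0.000: state=(0.928, 0.072, 0.000)
step 1 (dt=0.02): k1=(-0.091, 0.055, 0.036), k2=(-0.091, 0.055, 0.036), k3=(-0.091, 0.055, 0.036), k4=(-0.092, 0.055, 0.036); state += dt/6·(k1+2k2+2k3+k4)
t=0.020: state=(0.926, 0.073, 0.001)
t=0.040: state=(0.924, 0.074, 0.001)
t=0.060: state=(0.922, 0.075, 0.002)
continuing one RK4 step at a time; state shown every 10 steps (Δt=0.2):
t=0.200: state=(0.909, 0.084, 0.008)
t=0.400: state=(0.887, 0.097, 0.017)
t=0.600: state=(0.862, 0.111, 0.027)
t=0.800: state=(0.835, 0.126, 0.039)
t=1.000: state=(0.805, 0.143, 0.052)
t=1.200: state=(0.773, 0.160, 0.067)
t=1.400: state=(0.738, 0.178, 0.084)
t=1.600: state=(0.702, 0.195, 0.103)
t=1.800: state=(0.664, 0.213, 0.123)
t=2.000: state=(0.625, 0.230, 0.145)
t=2.200: state=(0.586, 0.245, 0.169)
t=2.400: state=(0.548, 0.258, 0.194)
t=2.600: state=(0.510, 0.270, 0.220)
t=2.800: state=(0.473, 0.279, 0.247)
t=3.000: state=(0.438, 0.286, 0.276)
t=3.200: state=(0.405, 0.290, 0.304)
t=3.400: state=(0.375, 0.292, 0.333)
t=3.600: state=(0.346, 0.291, 0.362)
t=3.800: state=(0.320, 0.289, 0.391)
t=4.000: state=(0.296, 0.284, 0.420)
t=4.200: state=(0.274, 0.278, 0.448)
t=4.220: state=(0.272, 0.277, 0.451)
compare at T: S=0.272, I=0.277, R=0.451

largest component: R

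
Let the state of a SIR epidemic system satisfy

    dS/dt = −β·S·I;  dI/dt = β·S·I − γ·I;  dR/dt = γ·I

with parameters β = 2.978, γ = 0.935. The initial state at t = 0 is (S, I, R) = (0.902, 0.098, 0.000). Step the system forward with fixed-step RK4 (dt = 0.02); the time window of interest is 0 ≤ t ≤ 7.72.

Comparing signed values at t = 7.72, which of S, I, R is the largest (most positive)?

largest component: R

t=0.000: state=(0.902, 0.098, 0.000)
step 1 (dt=0.02): k1=(-0.263, 0.172, 0.092), k2=(-0.267, 0.174, 0.093), k3=(-0.267, 0.174, 0.093), k4=(-0.271, 0.176, 0.095); state += dt/6·(k1+2k2+2k3+k4)
t=0.020: state=(0.897, 0.101, 0.002)
t=0.040: state=(0.891, 0.105, 0.004)
t=0.060: state=(0.886, 0.109, 0.006)
continuing one RK4 step at a time; state shown every 25 steps (Δt=0.5):
t=0.500: state=(0.722, 0.208, 0.070)
t=1.000: state=(0.484, 0.320, 0.195)
t=1.500: state=(0.290, 0.354, 0.357)
t=2.000: state=(0.176, 0.311, 0.514)
t=2.500: state=(0.116, 0.241, 0.643)
t=3.000: state=(0.086, 0.175, 0.740)
t=3.500: state=(0.069, 0.123, 0.809)
t=4.000: state=(0.059, 0.085, 0.857)
t=4.500: state=(0.053, 0.058, 0.889)
t=5.000: state=(0.049, 0.039, 0.912)
t=5.500: state=(0.047, 0.026, 0.927)
t=6.000: state=(0.046, 0.018, 0.937)
t=6.500: state=(0.045, 0.012, 0.944)
t=7.000: state=(0.044, 0.008, 0.948)
t=7.500: state=(0.044, 0.005, 0.951)
t=7.720: state=(0.043, 0.004, 0.952)
compare at T: S=0.043, I=0.004, R=0.952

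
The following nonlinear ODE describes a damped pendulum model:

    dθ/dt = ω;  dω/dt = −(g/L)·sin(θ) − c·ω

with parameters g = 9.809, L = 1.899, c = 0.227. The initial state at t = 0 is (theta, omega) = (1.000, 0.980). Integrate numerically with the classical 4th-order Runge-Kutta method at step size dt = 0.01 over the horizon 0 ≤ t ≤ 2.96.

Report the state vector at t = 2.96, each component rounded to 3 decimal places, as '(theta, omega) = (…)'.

t=0.000: state=(1.000, 0.980)
step 1 (dt=0.01): k1=(0.980, -4.569), k2=(0.957, -4.577), k3=(0.957, -4.577), k4=(0.934, -4.585); state += dt/6·(k1+2k2+2k3+k4)
t=0.010: state=(1.010, 0.934)
t=0.020: state=(1.019, 0.888)
t=0.030: state=(1.027, 0.842)
continuing one RK4 step at a time; state shown every 10 steps (Δt=0.1):
t=0.100: state=(1.075, 0.517)
t=0.200: state=(1.103, 0.052)
t=0.300: state=(1.086, -0.404)
t=0.400: state=(1.023, -0.840)
t=0.500: state=(0.919, -1.243)
t=0.600: state=(0.776, -1.599)
t=0.700: state=(0.601, -1.888)
t=0.800: state=(0.402, -2.091)
t=0.900: state=(0.186, -2.192)
t=1.000: state=(-0.033, -2.182)
t=1.100: state=(-0.246, -2.061)
t=1.200: state=(-0.442, -1.842)
t=1.300: state=(-0.612, -1.543)
t=1.400: state=(-0.749, -1.186)
t=1.500: state=(-0.848, -0.792)
t=1.600: state=(-0.907, -0.381)
t=1.700: state=(-0.924, 0.034)
t=1.800: state=(-0.900, 0.438)
t=1.900: state=(-0.837, 0.819)
t=2.000: state=(-0.738, 1.163)
t=2.100: state=(-0.606, 1.456)
t=2.200: state=(-0.449, 1.680)
t=2.300: state=(-0.273, 1.823)
t=2.400: state=(-0.087, 1.873)
t=2.500: state=(0.099, 1.828)
t=2.600: state=(0.275, 1.692)
t=2.700: state=(0.434, 1.475)
t=2.800: state=(0.568, 1.196)
t=2.900: state=(0.672, 0.871)
t=2.960: state=(0.718, 0.662)

(theta, omega) = (0.718, 0.662)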